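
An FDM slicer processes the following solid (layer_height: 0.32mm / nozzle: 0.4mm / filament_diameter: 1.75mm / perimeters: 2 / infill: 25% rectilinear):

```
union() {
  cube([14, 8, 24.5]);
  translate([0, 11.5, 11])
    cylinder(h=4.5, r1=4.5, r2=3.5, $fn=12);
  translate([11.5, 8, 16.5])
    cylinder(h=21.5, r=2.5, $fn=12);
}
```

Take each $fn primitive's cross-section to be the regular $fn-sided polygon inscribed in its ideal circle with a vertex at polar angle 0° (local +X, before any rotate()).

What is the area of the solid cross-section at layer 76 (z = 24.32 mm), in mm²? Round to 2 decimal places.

At z = 24.32 mm: the cube is present — its section is the full 14×8 rectangle (area 112.00 mm²); the cone at (0, 11.5) is absent (z outside [11, 15.5]); the r=2.5 cylinder at (11.5, 8) gives a regular 12-gon of circumradius 2.5 (constant along its height) (area = (12/2)·2.500²·sin(360°/12) = 18.75 mm²); Taking the union: the regions partially overlap — summed areas 130.75 mm² minus the doubly-counted overlap 9.38 mm² gives 121.38 mm² — area = 121.38 mm². Overall, the cross-section is a single solid region. Net area = 121.38 mm².

121.38 mm²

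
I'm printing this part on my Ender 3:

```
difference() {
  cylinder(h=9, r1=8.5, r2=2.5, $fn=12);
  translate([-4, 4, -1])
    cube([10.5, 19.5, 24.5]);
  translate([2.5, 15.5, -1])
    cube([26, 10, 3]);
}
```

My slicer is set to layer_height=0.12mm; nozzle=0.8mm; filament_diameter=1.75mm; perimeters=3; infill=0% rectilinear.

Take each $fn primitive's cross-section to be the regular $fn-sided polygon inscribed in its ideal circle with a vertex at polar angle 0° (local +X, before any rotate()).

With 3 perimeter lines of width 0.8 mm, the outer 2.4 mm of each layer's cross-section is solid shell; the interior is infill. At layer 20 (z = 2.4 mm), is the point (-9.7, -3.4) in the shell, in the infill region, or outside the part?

outside

At z = 2.4 mm: the cone: at t=0.267 of its height the radius interpolates to r₁+(r₂−r₁)t = 6.900, giving a regular 12-gon of that circumradius; the cube at (-4, 4) (footprint 10.5×19.5) is included at this height; the cube at (2.5, 15.5) does not reach this height (z outside [-1, 2]); Subtracting the remaining from the first: starting from the cone, the 10.5×19.5 cube at (-4, 4) partially overlaps it — only the 19.71 mm² overlap (of its 204.75 mm²) is removed, clipping the outline — 1 connected region. Overall, the cross-section is a single solid region. The nearest boundary edge runs (-5.98, -3.45)→(-6.90, 0.00); distance from the point to it = 3.58 mm. The point is not inside any of the regions above, so it lies outside the cross-section (3.58 mm from the nearest boundary).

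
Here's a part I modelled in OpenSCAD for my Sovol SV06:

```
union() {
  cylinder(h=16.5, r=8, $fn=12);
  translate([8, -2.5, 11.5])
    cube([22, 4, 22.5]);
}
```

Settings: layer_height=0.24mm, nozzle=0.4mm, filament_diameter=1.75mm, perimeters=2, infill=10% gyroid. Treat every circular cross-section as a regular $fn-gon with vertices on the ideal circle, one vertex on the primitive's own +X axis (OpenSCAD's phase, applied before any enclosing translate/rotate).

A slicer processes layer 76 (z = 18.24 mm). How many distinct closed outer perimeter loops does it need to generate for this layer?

At z = 18.24 mm: the cylinder is not intersected at this z (z outside [0, 16.5]); the cube at (8, -2.5) is present — its section is the full 22×4 rectangle; Taking the union: only the 22×4 cube at (8, -2.5) is present, so the union is just that shape — 1 connected region. The result has 1 disconnected region.

1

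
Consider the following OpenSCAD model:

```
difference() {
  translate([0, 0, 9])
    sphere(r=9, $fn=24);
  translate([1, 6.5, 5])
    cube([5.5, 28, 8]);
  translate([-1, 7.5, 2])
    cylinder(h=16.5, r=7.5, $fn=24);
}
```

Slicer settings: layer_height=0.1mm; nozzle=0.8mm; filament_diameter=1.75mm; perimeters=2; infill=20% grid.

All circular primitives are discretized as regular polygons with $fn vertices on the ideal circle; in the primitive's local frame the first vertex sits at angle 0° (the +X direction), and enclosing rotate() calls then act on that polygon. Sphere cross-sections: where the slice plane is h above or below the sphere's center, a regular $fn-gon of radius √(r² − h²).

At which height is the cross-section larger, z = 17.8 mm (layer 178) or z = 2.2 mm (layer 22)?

Layer 178 (z = 17.8): the r=9 sphere contributes a regular 24-gon of circumradius √(9²−8.8²) = 1.887 (area = (24/2)·1.887²·sin(360°/24) = 11.06 mm²); the cube at (1, 6.5) is absent (z outside [5, 13]); the r=7.5 cylinder at (-1, 7.5) gives a regular 24-gon of circumradius 7.5 (constant along its height) (area = (24/2)·7.500²·sin(360°/24) = 174.70 mm²); After the difference (first − rest): starting from the r=9 sphere (11.06 mm²), the r=7.5 cylinder at (-1, 7.5) partially overlaps it — only the 4.83 mm² overlap (of its 174.70 mm²) is removed, clipping the outline — area = 6.23 mm². So its area = 6.23 mm². Layer 22 (z = 2.2): the r=9 sphere contributes a regular 24-gon of circumradius √(9²−6.8²) = 5.896 (area = (24/2)·5.896²·sin(360°/24) = 107.96 mm²); the cube at (1, 6.5) is absent (z outside [5, 13]); the r=7.5 cylinder at (-1, 7.5) contributes a regular 24-gon of circumradius 7.5 (area = (24/2)·7.500²·sin(360°/24) = 174.70 mm²); Taking the first minus the rest: starting from the r=9 sphere (107.96 mm²), the r=7.5 cylinder at (-1, 7.5) partially overlaps it — only the 43.64 mm² overlap (of its 174.70 mm²) is removed, clipping the outline — area = 64.32 mm². So its area = 64.32 mm². Layer 22 is larger (64.32 vs 6.23 mm²).

layer 22 (z = 2.2 mm)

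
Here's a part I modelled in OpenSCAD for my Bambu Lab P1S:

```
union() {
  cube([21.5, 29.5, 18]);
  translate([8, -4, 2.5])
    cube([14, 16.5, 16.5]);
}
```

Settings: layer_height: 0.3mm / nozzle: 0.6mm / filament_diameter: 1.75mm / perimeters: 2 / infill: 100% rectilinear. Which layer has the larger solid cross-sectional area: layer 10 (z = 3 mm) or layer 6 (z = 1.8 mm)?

Layer 10 (z = 3): the 21.5×29.5 cube contributes its full rectangle (area 634.25 mm²); the cube at (8, -4) is present — its section is the full 14×16.5 rectangle (area 231.00 mm²); Combining (union): the regions partially overlap — summed areas 865.25 mm² minus the doubly-counted overlap 168.75 mm² gives 696.50 mm² — area = 696.50 mm². So its area = 696.50 mm². Layer 6 (z = 1.8): the cube (footprint 21.5×29.5) is included at this height (area 634.25 mm²); the cube at (8, -4) is not intersected at this z (z outside [2.5, 19]); Taking the union: only the 21.5×29.5 cube is present, so the union is just that shape — area = 634.25 mm². So its area = 634.25 mm². Layer 10 is larger (696.50 vs 634.25 mm²).

layer 10 (z = 3 mm)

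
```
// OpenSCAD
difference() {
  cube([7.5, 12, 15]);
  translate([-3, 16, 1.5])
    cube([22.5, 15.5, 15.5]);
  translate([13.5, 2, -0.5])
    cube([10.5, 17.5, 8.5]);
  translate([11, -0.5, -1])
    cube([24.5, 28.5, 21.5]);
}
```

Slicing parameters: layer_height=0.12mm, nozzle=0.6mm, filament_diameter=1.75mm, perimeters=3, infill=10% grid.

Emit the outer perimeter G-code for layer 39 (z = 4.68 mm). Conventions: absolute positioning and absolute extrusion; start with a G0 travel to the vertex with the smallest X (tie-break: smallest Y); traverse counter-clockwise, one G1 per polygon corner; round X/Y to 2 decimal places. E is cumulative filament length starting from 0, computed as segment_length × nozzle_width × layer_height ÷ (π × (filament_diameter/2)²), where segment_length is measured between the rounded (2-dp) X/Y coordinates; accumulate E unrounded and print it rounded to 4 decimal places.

G0 X0.00 Y0.00 Z4.68
G1 X7.50 Y0.00 E0.2245
G1 X7.50 Y12.00 E0.5837
G1 X0.00 Y12.00 E0.8082
G1 X0.00 Y0.00 E1.1674

At z = 4.68 mm: the cube is present — its section is the full 7.5×12 rectangle; the 22.5×15.5 cube at (-3, 16) contributes its full rectangle; the cube at (13.5, 2) is present — its section is the full 10.5×17.5 rectangle; the cube at (11, -0.5) (footprint 24.5×28.5) is included at this height; Subtracting the remaining from the first: starting from the 7.5×12 cube, the 22.5×15.5 cube at (-3, 16) misses the remaining region (no effect); the 10.5×17.5 cube at (13.5, 2) misses the remaining region (no effect); the 24.5×28.5 cube at (11, -0.5) misses the remaining region (no effect) — 1 connected region. The outline is a single polygon with 4 vertices. Extrusion per mm of travel: 0.6 × 0.12 / (π × 0.875²) = 0.029934. Accumulating E over each segment gives final E = 1.1674.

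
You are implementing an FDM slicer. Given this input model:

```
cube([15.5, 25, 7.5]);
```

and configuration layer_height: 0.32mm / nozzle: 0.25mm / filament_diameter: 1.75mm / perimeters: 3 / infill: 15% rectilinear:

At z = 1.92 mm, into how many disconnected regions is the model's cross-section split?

At z = 1.92 mm: the 15.5×25 cube contributes its full rectangle. The result has 1 disconnected region.

1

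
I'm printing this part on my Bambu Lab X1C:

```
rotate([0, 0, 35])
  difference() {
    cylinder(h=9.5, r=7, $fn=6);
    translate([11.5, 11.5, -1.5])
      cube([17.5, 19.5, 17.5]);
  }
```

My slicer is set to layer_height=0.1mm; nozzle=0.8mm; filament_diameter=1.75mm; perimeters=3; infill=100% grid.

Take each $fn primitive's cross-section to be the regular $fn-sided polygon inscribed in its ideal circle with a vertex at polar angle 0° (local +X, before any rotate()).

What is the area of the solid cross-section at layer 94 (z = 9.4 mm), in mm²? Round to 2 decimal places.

127.31 mm²

At z = 9.4 mm: the r=7 cylinder gives a regular 6-gon of circumradius 7 (constant along its height) (area = (6/2)·7.000²·sin(360°/6) = 127.31 mm²); the cube at (11.5, 11.5) is present — its section is the full 17.5×19.5 rectangle (area 341.25 mm²); Subtracting the remaining from the first: starting from the r=7 cylinder (127.31 mm²), the 17.5×19.5 cube at (11.5, 11.5) misses the remaining region (no effect) — area = 127.31 mm²; (rotated 35° about Z; rotation is an isometry so areas/perimeters/island counts are preserved). Overall, the cross-section is a single solid region. Net area = 127.31 mm².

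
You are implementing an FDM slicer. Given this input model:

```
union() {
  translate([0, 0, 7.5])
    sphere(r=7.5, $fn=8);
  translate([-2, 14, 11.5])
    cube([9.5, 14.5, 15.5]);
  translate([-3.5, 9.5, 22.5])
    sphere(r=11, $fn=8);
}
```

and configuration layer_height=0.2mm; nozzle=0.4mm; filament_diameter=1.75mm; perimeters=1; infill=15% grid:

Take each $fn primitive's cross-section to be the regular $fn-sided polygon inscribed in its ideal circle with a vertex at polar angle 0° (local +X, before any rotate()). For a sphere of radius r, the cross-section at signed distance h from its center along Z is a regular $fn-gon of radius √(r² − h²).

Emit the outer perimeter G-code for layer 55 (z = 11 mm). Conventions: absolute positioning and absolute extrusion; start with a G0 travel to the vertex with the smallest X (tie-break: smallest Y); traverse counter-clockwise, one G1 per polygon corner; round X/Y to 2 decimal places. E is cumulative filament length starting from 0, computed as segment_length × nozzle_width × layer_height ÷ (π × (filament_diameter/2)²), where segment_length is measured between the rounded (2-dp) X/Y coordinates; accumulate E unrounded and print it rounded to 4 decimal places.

G0 X-6.63 Y0.00 Z11.00
G1 X-4.69 Y-4.69 E0.1688
G1 X0.00 Y-6.63 E0.3376
G1 X4.69 Y-4.69 E0.5064
G1 X6.63 Y0.00 E0.6752
G1 X4.69 Y4.69 E0.8440
G1 X0.00 Y6.63 E1.0129
G1 X-4.69 Y4.69 E1.1817
G1 X-6.63 Y0.00 E1.3505

At z = 11 mm: the r=7.5 sphere contributes a regular 8-gon of circumradius √(7.5²−3.5²) = 6.633; the cube at (-2, 14) is not intersected at this z (z outside [11.5, 27]); the sphere at (-3.5, 9.5) is absent (|z−center|=11.500 > r=11); Taking the union: only the r=7.5 sphere is present, so the union is just that shape — 1 connected region. The outline is a single polygon with 8 vertices. Extrusion per mm of travel: 0.4 × 0.2 / (π × 0.875²) = 0.033260. Accumulating E over each segment gives final E = 1.3505.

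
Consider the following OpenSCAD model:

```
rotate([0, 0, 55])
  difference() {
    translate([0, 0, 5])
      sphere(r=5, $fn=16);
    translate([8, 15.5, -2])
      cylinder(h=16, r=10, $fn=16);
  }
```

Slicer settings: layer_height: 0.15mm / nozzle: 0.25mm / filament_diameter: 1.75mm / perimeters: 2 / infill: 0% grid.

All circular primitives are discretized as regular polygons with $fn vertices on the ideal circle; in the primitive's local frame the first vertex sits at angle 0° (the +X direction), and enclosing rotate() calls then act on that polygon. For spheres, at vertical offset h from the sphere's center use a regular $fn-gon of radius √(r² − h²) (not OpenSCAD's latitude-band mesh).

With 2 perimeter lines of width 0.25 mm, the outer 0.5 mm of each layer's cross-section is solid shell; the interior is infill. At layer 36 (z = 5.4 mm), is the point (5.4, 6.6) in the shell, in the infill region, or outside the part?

outside

At z = 5.4 mm: the r=5 sphere contributes a regular 16-gon of circumradius √(5²−0.4²) = 4.984; the cylinder at (8, 15.5): section is a regular 16-gon, circumradius r=10; After the difference (first − rest): starting from the r=5 sphere, the r=10 cylinder at (8, 15.5) misses the remaining region (no effect) — 1 connected region; (rotated 55° about Z; rotation is an isometry so areas/perimeters/island counts are preserved). Overall, the cross-section is a single solid region. Undo the 55° rotation: the query point maps to (8.504, -0.638) in the un-rotated model frame. The nearest boundary edge runs (4.60, 1.91)→(4.98, 0.00); distance from the point to it = 3.58 mm. The point is not inside any of the regions above, so it lies outside the cross-section (3.58 mm from the nearest boundary).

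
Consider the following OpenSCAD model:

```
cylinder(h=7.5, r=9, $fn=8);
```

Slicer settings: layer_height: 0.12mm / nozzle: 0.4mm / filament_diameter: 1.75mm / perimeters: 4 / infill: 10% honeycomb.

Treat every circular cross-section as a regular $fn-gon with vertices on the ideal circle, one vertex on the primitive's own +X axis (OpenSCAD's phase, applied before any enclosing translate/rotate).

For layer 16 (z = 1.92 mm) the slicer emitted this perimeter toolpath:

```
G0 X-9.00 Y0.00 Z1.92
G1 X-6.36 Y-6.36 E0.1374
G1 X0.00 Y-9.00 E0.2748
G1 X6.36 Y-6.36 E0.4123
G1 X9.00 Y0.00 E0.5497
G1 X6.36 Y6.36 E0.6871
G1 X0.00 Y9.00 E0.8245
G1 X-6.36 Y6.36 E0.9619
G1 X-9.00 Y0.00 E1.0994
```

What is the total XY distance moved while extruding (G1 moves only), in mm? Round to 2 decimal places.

55.09 mm

Sum the Euclidean lengths of each G1 segment: total = 55.09 mm.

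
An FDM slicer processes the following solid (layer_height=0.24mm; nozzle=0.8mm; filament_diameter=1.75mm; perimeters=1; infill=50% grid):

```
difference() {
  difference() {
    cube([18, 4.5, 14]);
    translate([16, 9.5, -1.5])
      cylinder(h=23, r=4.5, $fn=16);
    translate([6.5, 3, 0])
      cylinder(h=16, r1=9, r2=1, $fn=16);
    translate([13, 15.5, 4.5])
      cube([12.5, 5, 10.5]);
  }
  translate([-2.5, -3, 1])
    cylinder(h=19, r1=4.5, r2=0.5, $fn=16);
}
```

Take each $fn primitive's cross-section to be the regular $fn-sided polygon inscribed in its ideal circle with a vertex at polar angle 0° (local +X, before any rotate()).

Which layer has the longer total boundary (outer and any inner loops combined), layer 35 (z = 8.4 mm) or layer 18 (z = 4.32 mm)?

Layer 35 (z = 8.4): the cube (footprint 18×4.5) is included at this height (perimeter 45.00 mm); the cylinder at (16, 9.5): section is a regular 16-gon, circumradius r=4.5 (perimeter = 2·16·4.500·sin(180°/16) = 28.09 mm); the cone at (6.5, 3) contributes a regular 16-gon of circumradius 4.800 (interpolated between r1=9 and r2=1 at t=0.525) (perimeter = 2·16·4.800·sin(180°/16) = 29.97 mm); the cube at (13, 15.5) (footprint 12.5×5) is included at this height (perimeter 35.00 mm); After the difference (first − rest): starting from the 18×4.5 cube, the r=4.5 cylinder at (16, 9.5) misses the remaining region (no effect); the cone at (6.5, 3) partially overlaps it — only the 40.33 mm² overlap (of its 70.54 mm²) is removed, clipping the outline; the 12.5×5 cube at (13, 15.5) misses the remaining region (no effect) — boundary = 38.28 mm; the cone at (-2.5, -3): at t=0.389 of its height the radius interpolates to r₁+(r₂−r₁)t = 2.942, giving a regular 16-gon of that circumradius (perimeter = 2·16·2.942·sin(180°/16) = 18.37 mm); After the difference (first − rest): starting from that combined region, the cone at (-2.5, -3) misses the remaining region (no effect) — boundary = 38.28 mm. So its perimeter = 38.28 mm. Layer 18 (z = 4.32): the 18×4.5 cube contributes its full rectangle (perimeter 45.00 mm); the r=4.5 cylinder at (16, 9.5) contributes a regular 16-gon of circumradius 4.5 (perimeter = 2·16·4.500·sin(180°/16) = 28.09 mm); the cone at (6.5, 3) contributes a regular 16-gon of circumradius 6.840 (interpolated between r1=9 and r2=1 at t=0.270) (perimeter = 2·16·6.840·sin(180°/16) = 42.70 mm); the cube at (13, 15.5) does not reach this height (z outside [4.5, 15]); Taking the first minus the rest: starting from the 18×4.5 cube, the r=4.5 cylinder at (16, 9.5) misses the remaining region (no effect); the cone at (6.5, 3) partially overlaps it — only the 58.68 mm² overlap (of its 143.23 mm²) is removed, clipping the outline — boundary = 22.67 mm; the cone at (-2.5, -3) (r1=4.5→r2=0.5) has section circumradius 3.801 here — a regular 16-gon (perimeter = 2·16·3.801·sin(180°/16) = 23.73 mm); Subtracting the remaining from the first: starting from the result so far, the cone at (-2.5, -3) misses the remaining region (no effect) — boundary = 22.67 mm. So its perimeter = 22.67 mm. Layer 35 is larger (38.28 vs 22.67 mm).

layer 35 (z = 8.4 mm)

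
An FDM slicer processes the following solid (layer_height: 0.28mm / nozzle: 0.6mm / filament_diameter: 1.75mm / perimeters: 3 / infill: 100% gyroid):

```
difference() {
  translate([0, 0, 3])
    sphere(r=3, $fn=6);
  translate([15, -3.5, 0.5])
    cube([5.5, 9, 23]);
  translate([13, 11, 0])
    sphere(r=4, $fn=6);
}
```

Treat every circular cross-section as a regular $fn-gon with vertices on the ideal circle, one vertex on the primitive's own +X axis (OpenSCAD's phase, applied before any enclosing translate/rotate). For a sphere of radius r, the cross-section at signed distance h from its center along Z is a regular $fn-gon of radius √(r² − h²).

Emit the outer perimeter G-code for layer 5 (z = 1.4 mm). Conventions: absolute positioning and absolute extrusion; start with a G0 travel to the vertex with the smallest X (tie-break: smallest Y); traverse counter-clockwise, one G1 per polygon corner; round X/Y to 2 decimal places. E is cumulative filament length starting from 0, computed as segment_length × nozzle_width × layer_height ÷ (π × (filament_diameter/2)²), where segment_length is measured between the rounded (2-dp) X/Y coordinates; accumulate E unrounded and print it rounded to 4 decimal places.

G0 X-2.54 Y0.00 Z1.40
G1 X-1.27 Y-2.20 E0.1774
G1 X1.27 Y-2.20 E0.3548
G1 X2.54 Y0.00 E0.5323
G1 X1.27 Y2.20 E0.7097
G1 X-1.27 Y2.20 E0.8871
G1 X-2.54 Y0.00 E1.0645

At z = 1.4 mm: the r=3 sphere slices to a regular 6-gon of circumradius 2.538 (√(r²−h²) with h=1.6 from center); the cube at (15, -3.5) (footprint 5.5×9) is included at this height; the sphere at (13, 11): section is a regular 6-gon, circumradius = √(r²−h²) = √(4²−1.4²) = 3.747; Taking the first minus the rest: starting from the r=3 sphere, the 5.5×9 cube at (15, -3.5) misses the remaining region (no effect); the r=4 sphere at (13, 11) misses the remaining region (no effect) — 1 connected region. The outline is a single polygon with 6 vertices. Extrusion per mm of travel: 0.6 × 0.28 / (π × 0.875²) = 0.069846. Accumulating E over each segment gives final E = 1.0645.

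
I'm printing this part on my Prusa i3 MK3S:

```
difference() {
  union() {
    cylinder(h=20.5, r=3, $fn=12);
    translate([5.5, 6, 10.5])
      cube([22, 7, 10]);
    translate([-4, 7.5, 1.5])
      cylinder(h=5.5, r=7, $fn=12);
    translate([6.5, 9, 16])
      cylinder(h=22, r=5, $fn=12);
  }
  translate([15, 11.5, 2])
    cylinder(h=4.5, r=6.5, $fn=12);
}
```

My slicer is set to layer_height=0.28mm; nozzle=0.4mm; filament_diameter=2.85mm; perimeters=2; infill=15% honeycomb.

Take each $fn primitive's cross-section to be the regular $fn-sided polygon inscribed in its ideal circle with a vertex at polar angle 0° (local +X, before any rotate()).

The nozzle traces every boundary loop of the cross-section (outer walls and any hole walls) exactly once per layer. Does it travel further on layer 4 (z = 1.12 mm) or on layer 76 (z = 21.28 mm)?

layer 76 (z = 21.28 mm)

Layer 4 (z = 1.12): the r=3 cylinder gives a regular 12-gon of circumradius 3 (constant along its height) (perimeter = 2·12·3.000·sin(180°/12) = 18.63 mm); the cube at (5.5, 6) is absent (z outside [10.5, 20.5]); the cylinder at (-4, 7.5) does not reach this height (z outside [1.5, 7]); the cylinder at (6.5, 9) does not reach this height (z outside [16, 38]); Combining (union): only the r=3 cylinder is present, so the union is just that shape — boundary = 18.63 mm; the cylinder at (15, 11.5) does not reach this height (z outside [2, 6.5]); Taking the first minus the rest: none of the subtracted shapes is present at this height, so the result so far is unchanged — boundary = 18.63 mm. So its perimeter = 18.63 mm. Layer 76 (z = 21.28): the cylinder does not reach this height (z outside [0, 20.5]); the cube at (5.5, 6) is absent (z outside [10.5, 20.5]); the cylinder at (-4, 7.5) does not reach this height (z outside [1.5, 7]); the r=5 cylinder at (6.5, 9) contributes a regular 12-gon of circumradius 5 (perimeter = 2·12·5.000·sin(180°/12) = 31.06 mm); Merging all regions: only the r=5 cylinder at (6.5, 9) is present, so the union is just that shape — boundary = 31.06 mm; the cylinder at (15, 11.5) does not reach this height (z outside [2, 6.5]); After the difference (first − rest): none of the subtracted shapes is present at this height, so the result so far is unchanged — boundary = 31.06 mm. So its perimeter = 31.06 mm. Layer 76 is larger (31.06 vs 18.63 mm).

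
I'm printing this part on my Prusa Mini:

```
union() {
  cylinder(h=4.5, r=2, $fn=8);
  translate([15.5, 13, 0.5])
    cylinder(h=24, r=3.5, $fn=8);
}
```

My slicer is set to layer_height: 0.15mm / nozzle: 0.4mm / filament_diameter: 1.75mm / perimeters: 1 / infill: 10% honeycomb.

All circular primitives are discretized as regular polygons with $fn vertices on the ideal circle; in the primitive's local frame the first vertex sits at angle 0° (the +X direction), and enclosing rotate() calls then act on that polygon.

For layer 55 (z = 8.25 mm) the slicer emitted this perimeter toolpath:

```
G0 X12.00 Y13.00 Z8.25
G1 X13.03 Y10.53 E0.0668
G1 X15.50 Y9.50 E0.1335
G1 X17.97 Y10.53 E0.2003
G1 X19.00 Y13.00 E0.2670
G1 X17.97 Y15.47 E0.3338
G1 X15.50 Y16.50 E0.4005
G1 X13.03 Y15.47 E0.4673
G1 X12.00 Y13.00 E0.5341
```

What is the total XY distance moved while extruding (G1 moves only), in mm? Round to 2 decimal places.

Sum the Euclidean lengths of each G1 segment: total = 21.41 mm.

21.41 mm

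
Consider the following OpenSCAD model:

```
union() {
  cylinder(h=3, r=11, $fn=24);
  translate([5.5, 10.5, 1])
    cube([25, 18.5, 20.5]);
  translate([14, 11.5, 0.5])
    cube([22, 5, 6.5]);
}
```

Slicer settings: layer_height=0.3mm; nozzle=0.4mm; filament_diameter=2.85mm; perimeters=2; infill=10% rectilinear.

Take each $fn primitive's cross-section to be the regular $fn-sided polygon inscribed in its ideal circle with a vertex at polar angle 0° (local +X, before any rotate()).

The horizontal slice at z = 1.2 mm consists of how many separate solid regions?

At z = 1.2 mm: the cylinder: section is a regular 24-gon, circumradius r=11; the 25×18.5 cube at (5.5, 10.5) contributes its full rectangle; the cube at (14, 11.5) (footprint 22×5) is included at this height; Taking the union: the regions partially overlap (shared area 82.50 mm²), so overlapping operands fuse into one piece — 2 connected regions. The result has 2 disconnected regions.

2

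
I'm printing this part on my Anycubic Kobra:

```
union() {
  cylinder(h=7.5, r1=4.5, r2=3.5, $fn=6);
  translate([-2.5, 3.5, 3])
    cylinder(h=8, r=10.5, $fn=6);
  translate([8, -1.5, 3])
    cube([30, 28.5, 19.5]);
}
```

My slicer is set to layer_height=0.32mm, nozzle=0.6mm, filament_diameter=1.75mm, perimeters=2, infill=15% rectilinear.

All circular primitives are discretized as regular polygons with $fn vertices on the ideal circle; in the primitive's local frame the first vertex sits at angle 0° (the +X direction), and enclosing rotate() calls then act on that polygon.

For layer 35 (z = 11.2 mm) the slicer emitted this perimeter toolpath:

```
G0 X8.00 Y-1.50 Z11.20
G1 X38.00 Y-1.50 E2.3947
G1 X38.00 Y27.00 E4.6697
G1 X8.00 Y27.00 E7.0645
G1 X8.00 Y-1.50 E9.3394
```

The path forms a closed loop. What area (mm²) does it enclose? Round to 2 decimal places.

Apply the shoelace formula to the sequence of (X, Y) vertices; enclosed area = 855.00 mm².

855.00 mm²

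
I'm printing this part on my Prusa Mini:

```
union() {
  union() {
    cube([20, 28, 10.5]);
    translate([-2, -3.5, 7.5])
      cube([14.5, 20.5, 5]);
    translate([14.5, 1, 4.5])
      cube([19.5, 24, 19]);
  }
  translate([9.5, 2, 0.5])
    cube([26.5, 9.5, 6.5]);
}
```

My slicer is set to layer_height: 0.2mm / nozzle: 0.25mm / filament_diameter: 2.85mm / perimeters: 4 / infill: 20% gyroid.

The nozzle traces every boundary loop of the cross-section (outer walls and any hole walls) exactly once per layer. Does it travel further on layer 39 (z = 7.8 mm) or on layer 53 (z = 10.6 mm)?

layer 53 (z = 10.6 mm)

Layer 39 (z = 7.8): the cube is present — its section is the full 20×28 rectangle (perimeter 96.00 mm); the cube at (-2, -3.5) is present — its section is the full 14.5×20.5 rectangle (perimeter 70.00 mm); the cube at (14.5, 1) is present — its section is the full 19.5×24 rectangle (perimeter 87.00 mm); Combining (union): the regions partially overlap (shared area 344.50 mm²), so the edge portions inside another operand are dropped and the merged outline is re-measured after clipping — boundary = 135.00 mm; the cube at (9.5, 2) does not reach this height (z outside [0.5, 7]); Combining (union): only that combined region is present, so the union is just that shape — boundary = 135.00 mm. So its perimeter = 135.00 mm. Layer 53 (z = 10.6): the cube does not reach this height (z outside [0, 10.5]); the cube at (-2, -3.5) is present — its section is the full 14.5×20.5 rectangle (perimeter 70.00 mm); the cube at (14.5, 1) (footprint 19.5×24) is included at this height (perimeter 87.00 mm); Combining (union): the 2 present regions are separate (no shared area or edge), so areas and boundary lengths simply add and each stays a separate island — boundary = 157.00 mm; the cube at (9.5, 2) is absent (z outside [0.5, 7]); Merging all regions: only the result so far is present, so the union is just that shape — boundary = 157.00 mm. So its perimeter = 157.00 mm. Layer 53 is larger (157.00 vs 135.00 mm).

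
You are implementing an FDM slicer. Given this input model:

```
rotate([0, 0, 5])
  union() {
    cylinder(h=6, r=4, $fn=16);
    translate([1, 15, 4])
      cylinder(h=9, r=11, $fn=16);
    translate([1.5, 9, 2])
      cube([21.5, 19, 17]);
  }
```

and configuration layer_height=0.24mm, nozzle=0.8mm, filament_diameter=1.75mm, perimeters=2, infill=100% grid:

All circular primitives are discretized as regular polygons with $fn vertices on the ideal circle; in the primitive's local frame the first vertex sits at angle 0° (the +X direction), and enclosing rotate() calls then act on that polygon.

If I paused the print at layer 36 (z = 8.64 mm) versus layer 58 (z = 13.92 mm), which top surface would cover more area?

layer 36 (z = 8.64 mm)

Layer 36 (z = 8.64): the cylinder is absent (z outside [0, 6]); the r=11 cylinder at (1, 15) gives a regular 16-gon of circumradius 11 (constant along its height) (area = (16/2)·11.000²·sin(360°/16) = 370.44 mm²); the cube at (1.5, 9) (footprint 21.5×19) is included at this height (area 408.50 mm²); Merging all regions: the regions partially overlap — summed areas 778.94 mm² minus the doubly-counted overlap 145.80 mm² gives 633.14 mm² — area = 633.14 mm²; (rotated 5° about Z; rotation is an isometry so areas/perimeters/island counts are preserved). So its area = 633.14 mm². Layer 58 (z = 13.92): the cylinder is absent (z outside [0, 6]); the cylinder at (1, 15) does not reach this height (z outside [4, 13]); the 21.5×19 cube at (1.5, 9) contributes its full rectangle (area 408.50 mm²); Merging all regions: only the 21.5×19 cube at (1.5, 9) is present, so the union is just that shape — area = 408.50 mm²; (whole slice rotated 5° about Z — lengths, areas and connectivity unchanged). So its area = 408.50 mm². Layer 36 is larger (633.14 vs 408.50 mm²).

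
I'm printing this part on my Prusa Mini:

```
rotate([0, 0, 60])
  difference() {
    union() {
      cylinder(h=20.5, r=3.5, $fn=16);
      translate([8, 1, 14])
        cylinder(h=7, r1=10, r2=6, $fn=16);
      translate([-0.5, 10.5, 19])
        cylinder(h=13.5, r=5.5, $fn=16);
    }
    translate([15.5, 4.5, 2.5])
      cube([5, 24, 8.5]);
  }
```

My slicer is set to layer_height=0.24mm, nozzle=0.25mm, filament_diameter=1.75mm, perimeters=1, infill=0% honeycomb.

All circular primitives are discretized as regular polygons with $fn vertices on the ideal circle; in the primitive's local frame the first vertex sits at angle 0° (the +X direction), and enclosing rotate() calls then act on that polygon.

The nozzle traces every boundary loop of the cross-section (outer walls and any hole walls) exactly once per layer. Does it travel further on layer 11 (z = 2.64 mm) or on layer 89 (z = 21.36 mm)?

Layer 11 (z = 2.64): the r=3.5 cylinder gives a regular 16-gon of circumradius 3.5 (constant along its height) (perimeter = 2·16·3.500·sin(180°/16) = 21.85 mm); the cone at (8, 1) does not reach this height (z outside [14, 21]); the cylinder at (-0.5, 10.5) is not intersected at this z (z outside [19, 32.5]); Combining (union): only the r=3.5 cylinder is present, so the union is just that shape — boundary = 21.85 mm; the 5×24 cube at (15.5, 4.5) contributes its full rectangle (perimeter 58.00 mm); Subtracting the remaining from the first: starting from the result so far, the 5×24 cube at (15.5, 4.5) misses the remaining region (no effect) — boundary = 21.85 mm; (rotated 60° about Z; rotation is an isometry so areas/perimeters/island counts are preserved). So its perimeter = 21.85 mm. Layer 89 (z = 21.36): the cylinder is absent (z outside [0, 20.5]); the cone at (8, 1) is not intersected at this z (z outside [14, 21]); the r=5.5 cylinder at (-0.5, 10.5) contributes a regular 16-gon of circumradius 5.5 (perimeter = 2·16·5.500·sin(180°/16) = 34.34 mm); Taking the union: only the r=5.5 cylinder at (-0.5, 10.5) is present, so the union is just that shape — boundary = 34.34 mm; the cube at (15.5, 4.5) does not reach this height (z outside [2.5, 11]); Subtracting the remaining from the first: none of the subtracted shapes is present at this height, so the result so far is unchanged — boundary = 34.34 mm; (whole slice rotated 60° about Z — lengths, areas and connectivity unchanged). So its perimeter = 34.34 mm. Layer 89 is larger (34.34 vs 21.85 mm).

layer 89 (z = 21.36 mm)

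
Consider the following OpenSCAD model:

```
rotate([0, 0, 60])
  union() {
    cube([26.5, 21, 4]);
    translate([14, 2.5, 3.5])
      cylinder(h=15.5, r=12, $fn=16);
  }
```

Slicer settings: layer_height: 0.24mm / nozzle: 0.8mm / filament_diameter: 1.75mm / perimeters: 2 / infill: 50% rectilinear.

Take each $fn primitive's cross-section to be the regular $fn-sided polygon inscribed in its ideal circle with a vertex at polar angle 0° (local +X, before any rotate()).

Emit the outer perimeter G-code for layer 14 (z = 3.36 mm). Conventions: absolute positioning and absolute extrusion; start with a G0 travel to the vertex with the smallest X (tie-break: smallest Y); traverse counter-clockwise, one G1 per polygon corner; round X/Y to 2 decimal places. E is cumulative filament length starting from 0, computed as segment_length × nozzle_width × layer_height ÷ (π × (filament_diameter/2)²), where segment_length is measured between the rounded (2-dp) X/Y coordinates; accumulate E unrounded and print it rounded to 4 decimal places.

At z = 3.36 mm: the cube (footprint 26.5×21) is included at this height; the cylinder at (14, 2.5) is absent (z outside [3.5, 19]); Merging all regions: only the 26.5×21 cube is present, so the union is just that shape — 1 connected region; (whole slice rotated 60° about Z — lengths, areas and connectivity unchanged). The outline is a single polygon with 4 vertices. Extrusion per mm of travel: 0.8 × 0.24 / (π × 0.875²) = 0.079824. Accumulating E over each segment gives final E = 7.5838.

G0 X-18.19 Y10.50 Z3.36
G1 X0.00 Y0.00 E1.6766
G1 X13.25 Y22.95 E3.7919
G1 X-4.94 Y33.45 E5.4685
G1 X-18.19 Y10.50 E7.5838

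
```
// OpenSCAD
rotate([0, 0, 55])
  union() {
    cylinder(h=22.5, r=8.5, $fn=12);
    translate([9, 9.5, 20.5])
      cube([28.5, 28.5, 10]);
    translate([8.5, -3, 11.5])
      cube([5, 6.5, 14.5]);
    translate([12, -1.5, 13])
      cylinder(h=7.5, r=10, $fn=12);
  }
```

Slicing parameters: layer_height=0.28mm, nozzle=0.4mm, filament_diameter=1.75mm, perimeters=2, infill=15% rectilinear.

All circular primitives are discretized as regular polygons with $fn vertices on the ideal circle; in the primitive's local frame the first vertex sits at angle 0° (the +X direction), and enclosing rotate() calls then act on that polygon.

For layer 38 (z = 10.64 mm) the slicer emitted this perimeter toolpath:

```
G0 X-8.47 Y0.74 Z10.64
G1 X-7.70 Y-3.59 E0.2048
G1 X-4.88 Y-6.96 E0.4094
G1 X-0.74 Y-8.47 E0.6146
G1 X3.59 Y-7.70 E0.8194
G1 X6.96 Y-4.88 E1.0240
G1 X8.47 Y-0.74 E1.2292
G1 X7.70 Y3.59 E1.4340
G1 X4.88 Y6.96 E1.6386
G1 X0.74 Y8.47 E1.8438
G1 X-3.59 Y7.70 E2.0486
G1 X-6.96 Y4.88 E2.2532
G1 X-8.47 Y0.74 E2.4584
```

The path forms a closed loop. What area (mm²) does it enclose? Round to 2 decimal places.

Apply the shoelace formula to the sequence of (X, Y) vertices; enclosed area = 216.72 mm².

216.72 mm²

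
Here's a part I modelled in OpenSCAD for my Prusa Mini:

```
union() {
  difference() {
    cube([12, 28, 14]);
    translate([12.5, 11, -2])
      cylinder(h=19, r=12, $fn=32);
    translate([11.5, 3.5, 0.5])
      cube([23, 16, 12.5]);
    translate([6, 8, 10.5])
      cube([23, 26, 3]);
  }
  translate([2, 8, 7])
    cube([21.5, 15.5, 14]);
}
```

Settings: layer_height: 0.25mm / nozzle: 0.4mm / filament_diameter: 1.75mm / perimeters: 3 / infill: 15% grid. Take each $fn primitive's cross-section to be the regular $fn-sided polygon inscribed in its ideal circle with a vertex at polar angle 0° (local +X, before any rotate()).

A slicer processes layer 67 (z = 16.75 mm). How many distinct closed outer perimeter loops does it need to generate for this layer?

1

At z = 16.75 mm: the cube is not intersected at this z (z outside [0, 14]); the r=12 cylinder at (12.5, 11) contributes a regular 32-gon of circumradius 12; the cube at (11.5, 3.5) is absent (z outside [0.5, 13]); the cube at (6, 8) is absent (z outside [10.5, 13.5]); Subtracting the remaining from the first: the first operand is absent here, so nothing remains; the cube at (2, 8) (footprint 21.5×15.5) is included at this height; Combining (union): only the 21.5×15.5 cube at (2, 8) is present, so the union is just that shape — 1 connected region. The result has 1 disconnected region.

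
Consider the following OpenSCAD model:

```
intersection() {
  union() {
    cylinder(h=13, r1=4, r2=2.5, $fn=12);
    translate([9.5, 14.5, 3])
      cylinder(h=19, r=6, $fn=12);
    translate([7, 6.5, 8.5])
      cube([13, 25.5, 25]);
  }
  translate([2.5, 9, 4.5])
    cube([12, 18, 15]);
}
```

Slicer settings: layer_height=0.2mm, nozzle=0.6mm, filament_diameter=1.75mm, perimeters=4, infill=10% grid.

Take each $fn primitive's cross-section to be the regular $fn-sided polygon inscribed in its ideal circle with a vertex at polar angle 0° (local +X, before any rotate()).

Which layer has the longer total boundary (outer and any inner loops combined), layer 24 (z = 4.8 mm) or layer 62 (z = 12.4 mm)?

layer 62 (z = 12.4 mm)

Layer 24 (z = 4.8): the cone contributes a regular 12-gon of circumradius 3.446 (interpolated between r1=4 and r2=2.5 at t=0.369) (perimeter = 2·12·3.446·sin(180°/12) = 21.41 mm); the cylinder at (9.5, 14.5): section is a regular 12-gon, circumradius r=6 (perimeter = 2·12·6.000·sin(180°/12) = 37.27 mm); the cube at (7, 6.5) does not reach this height (z outside [8.5, 33.5]); Merging all regions: the 2 present regions are separate (no shared area or edge), so areas and boundary lengths simply add and each stays a separate island — boundary = 58.68 mm; the cube at (2.5, 9) is present — its section is the full 12×18 rectangle (perimeter 60.00 mm); After intersecting: the 12×18 cube at (2.5, 9) partially overlaps that combined region; clipping to the common part keeps 103.44 mm² — boundary = 36.76 mm. So its perimeter = 36.76 mm. Layer 62 (z = 12.4): the cone contributes a regular 12-gon of circumradius 2.569 (interpolated between r1=4 and r2=2.5 at t=0.954) (perimeter = 2·12·2.569·sin(180°/12) = 15.96 mm); the cylinder at (9.5, 14.5): section is a regular 12-gon, circumradius r=6 (perimeter = 2·12·6.000·sin(180°/12) = 37.27 mm); the cube at (7, 6.5) (footprint 13×25.5) is included at this height (perimeter 77.00 mm); Merging all regions: the regions partially overlap (shared area 82.33 mm²), so the edge portions inside another operand are dropped and the merged outline is re-measured after clipping — boundary = 95.76 mm; the cube at (2.5, 9) is present — its section is the full 12×18 rectangle (perimeter 60.00 mm); After intersecting: the 12×18 cube at (2.5, 9) partially overlaps the result so far; clipping to the common part keeps 160.67 mm² — boundary = 53.80 mm. So its perimeter = 53.80 mm. Layer 62 is larger (53.80 vs 36.76 mm).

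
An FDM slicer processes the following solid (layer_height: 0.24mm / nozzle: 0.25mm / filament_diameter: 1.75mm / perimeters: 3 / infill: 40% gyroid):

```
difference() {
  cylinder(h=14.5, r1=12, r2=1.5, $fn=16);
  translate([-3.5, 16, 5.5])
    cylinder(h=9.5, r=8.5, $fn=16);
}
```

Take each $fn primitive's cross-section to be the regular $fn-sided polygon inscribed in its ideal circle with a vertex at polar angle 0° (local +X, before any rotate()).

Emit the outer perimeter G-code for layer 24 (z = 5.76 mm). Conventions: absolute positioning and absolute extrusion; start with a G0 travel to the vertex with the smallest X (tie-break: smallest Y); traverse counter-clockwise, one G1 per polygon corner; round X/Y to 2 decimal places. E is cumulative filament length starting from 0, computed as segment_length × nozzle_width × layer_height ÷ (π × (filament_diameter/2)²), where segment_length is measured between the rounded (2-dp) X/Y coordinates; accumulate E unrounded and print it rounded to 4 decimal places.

G0 X-7.83 Y0.00 Z5.76
G1 X-7.23 Y-3.00 E0.0763
G1 X-5.54 Y-5.54 E0.1524
G1 X-3.00 Y-7.23 E0.2285
G1 X0.00 Y-7.83 E0.3048
G1 X3.00 Y-7.23 E0.3812
G1 X5.54 Y-5.54 E0.4573
G1 X7.23 Y-3.00 E0.5334
G1 X7.83 Y0.00 E0.6097
G1 X7.23 Y3.00 E0.6860
G1 X5.54 Y5.54 E0.7621
G1 X3.00 Y7.23 E0.8382
G1 X0.00 Y7.83 E0.9145
G1 X-3.00 Y7.23 E0.9908
G1 X-5.54 Y5.54 E1.0669
G1 X-7.23 Y3.00 E1.1431
G1 X-7.83 Y0.00 E1.2194

At z = 5.76 mm: the cone: at t=0.397 of its height the radius interpolates to r₁+(r₂−r₁)t = 7.829, giving a regular 16-gon of that circumradius; the r=8.5 cylinder at (-3.5, 16) contributes a regular 16-gon of circumradius 8.5; Subtracting the remaining from the first: starting from the cone, the r=8.5 cylinder at (-3.5, 16) misses the remaining region (no effect) — 1 connected region. The outline is a single polygon with 16 vertices. Extrusion per mm of travel: 0.25 × 0.24 / (π × 0.875²) = 0.024945. Accumulating E over each segment gives final E = 1.2194.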